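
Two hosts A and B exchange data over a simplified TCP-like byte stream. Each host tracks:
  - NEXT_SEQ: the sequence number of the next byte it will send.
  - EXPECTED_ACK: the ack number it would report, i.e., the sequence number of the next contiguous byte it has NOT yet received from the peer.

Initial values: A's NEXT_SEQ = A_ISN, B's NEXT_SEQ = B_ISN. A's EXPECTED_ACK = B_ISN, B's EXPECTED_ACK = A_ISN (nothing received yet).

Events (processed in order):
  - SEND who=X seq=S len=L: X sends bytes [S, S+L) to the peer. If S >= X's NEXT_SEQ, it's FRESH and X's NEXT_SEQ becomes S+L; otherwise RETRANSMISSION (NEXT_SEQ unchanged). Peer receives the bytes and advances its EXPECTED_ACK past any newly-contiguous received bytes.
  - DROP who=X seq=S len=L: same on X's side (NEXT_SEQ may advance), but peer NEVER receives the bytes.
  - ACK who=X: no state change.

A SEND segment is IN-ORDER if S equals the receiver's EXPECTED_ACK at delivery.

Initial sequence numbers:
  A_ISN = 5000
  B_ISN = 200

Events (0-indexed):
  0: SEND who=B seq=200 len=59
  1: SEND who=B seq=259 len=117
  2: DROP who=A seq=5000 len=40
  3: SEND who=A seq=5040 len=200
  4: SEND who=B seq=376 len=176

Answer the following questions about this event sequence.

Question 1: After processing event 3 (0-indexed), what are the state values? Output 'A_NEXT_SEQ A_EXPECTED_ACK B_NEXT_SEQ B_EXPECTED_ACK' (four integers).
After event 0: A_seq=5000 A_ack=259 B_seq=259 B_ack=5000
After event 1: A_seq=5000 A_ack=376 B_seq=376 B_ack=5000
After event 2: A_seq=5040 A_ack=376 B_seq=376 B_ack=5000
After event 3: A_seq=5240 A_ack=376 B_seq=376 B_ack=5000

5240 376 376 5000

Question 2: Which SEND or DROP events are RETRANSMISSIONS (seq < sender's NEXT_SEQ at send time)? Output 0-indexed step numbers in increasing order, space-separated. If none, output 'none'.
Answer: none

Derivation:
Step 0: SEND seq=200 -> fresh
Step 1: SEND seq=259 -> fresh
Step 2: DROP seq=5000 -> fresh
Step 3: SEND seq=5040 -> fresh
Step 4: SEND seq=376 -> fresh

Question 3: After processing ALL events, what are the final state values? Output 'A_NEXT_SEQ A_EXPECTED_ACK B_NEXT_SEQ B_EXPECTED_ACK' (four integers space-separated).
After event 0: A_seq=5000 A_ack=259 B_seq=259 B_ack=5000
After event 1: A_seq=5000 A_ack=376 B_seq=376 B_ack=5000
After event 2: A_seq=5040 A_ack=376 B_seq=376 B_ack=5000
After event 3: A_seq=5240 A_ack=376 B_seq=376 B_ack=5000
After event 4: A_seq=5240 A_ack=552 B_seq=552 B_ack=5000

Answer: 5240 552 552 5000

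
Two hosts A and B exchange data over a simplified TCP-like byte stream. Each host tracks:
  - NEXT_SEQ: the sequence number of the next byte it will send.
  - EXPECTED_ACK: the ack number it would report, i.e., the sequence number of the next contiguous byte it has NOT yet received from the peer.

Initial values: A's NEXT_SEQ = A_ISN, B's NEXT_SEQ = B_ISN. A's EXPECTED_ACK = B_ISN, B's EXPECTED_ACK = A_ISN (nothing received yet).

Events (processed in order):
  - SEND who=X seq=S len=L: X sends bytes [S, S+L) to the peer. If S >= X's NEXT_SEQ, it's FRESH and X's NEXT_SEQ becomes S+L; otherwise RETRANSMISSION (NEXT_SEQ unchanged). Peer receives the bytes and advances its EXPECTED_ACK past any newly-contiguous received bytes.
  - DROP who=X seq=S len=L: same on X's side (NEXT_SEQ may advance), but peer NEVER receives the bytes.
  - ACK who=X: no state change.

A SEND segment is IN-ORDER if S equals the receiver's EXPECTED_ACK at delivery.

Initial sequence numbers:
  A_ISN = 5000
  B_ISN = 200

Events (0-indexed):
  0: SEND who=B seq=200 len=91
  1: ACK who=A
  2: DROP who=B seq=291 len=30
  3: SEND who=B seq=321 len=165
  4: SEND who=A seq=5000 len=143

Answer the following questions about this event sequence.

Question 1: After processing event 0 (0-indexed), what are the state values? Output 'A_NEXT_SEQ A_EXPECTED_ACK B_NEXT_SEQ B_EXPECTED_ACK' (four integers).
After event 0: A_seq=5000 A_ack=291 B_seq=291 B_ack=5000

5000 291 291 5000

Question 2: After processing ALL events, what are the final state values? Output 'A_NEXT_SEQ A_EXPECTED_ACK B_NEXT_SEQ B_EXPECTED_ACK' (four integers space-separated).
After event 0: A_seq=5000 A_ack=291 B_seq=291 B_ack=5000
After event 1: A_seq=5000 A_ack=291 B_seq=291 B_ack=5000
After event 2: A_seq=5000 A_ack=291 B_seq=321 B_ack=5000
After event 3: A_seq=5000 A_ack=291 B_seq=486 B_ack=5000
After event 4: A_seq=5143 A_ack=291 B_seq=486 B_ack=5143

Answer: 5143 291 486 5143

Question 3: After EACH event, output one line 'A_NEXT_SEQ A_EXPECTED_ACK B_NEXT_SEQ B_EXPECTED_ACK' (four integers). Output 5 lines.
5000 291 291 5000
5000 291 291 5000
5000 291 321 5000
5000 291 486 5000
5143 291 486 5143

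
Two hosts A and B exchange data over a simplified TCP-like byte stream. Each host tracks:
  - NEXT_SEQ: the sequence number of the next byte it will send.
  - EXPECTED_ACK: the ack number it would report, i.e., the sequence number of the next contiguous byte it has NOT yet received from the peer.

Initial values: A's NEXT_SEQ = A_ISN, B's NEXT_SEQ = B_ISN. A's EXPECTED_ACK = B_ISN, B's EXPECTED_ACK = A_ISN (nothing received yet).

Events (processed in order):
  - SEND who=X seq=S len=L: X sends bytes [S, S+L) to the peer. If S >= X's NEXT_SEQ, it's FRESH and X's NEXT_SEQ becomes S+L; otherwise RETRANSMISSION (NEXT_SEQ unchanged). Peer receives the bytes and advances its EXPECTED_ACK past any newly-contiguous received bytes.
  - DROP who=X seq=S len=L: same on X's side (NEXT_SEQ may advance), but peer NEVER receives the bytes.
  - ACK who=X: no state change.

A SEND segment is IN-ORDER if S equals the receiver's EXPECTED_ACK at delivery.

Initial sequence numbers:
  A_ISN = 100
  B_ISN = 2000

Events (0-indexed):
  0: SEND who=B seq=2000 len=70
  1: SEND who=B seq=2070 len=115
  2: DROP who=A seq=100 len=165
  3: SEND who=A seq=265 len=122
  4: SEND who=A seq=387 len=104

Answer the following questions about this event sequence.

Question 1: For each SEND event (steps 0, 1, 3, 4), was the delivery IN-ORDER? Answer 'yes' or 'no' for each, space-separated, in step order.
Answer: yes yes no no

Derivation:
Step 0: SEND seq=2000 -> in-order
Step 1: SEND seq=2070 -> in-order
Step 3: SEND seq=265 -> out-of-order
Step 4: SEND seq=387 -> out-of-order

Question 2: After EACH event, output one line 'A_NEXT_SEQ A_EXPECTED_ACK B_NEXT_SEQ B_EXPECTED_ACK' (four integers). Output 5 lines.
100 2070 2070 100
100 2185 2185 100
265 2185 2185 100
387 2185 2185 100
491 2185 2185 100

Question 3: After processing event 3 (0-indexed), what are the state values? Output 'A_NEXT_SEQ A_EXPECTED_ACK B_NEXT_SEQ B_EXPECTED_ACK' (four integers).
After event 0: A_seq=100 A_ack=2070 B_seq=2070 B_ack=100
After event 1: A_seq=100 A_ack=2185 B_seq=2185 B_ack=100
After event 2: A_seq=265 A_ack=2185 B_seq=2185 B_ack=100
After event 3: A_seq=387 A_ack=2185 B_seq=2185 B_ack=100

387 2185 2185 100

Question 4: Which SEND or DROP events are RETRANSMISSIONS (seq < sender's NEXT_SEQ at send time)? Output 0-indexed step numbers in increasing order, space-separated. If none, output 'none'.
Step 0: SEND seq=2000 -> fresh
Step 1: SEND seq=2070 -> fresh
Step 2: DROP seq=100 -> fresh
Step 3: SEND seq=265 -> fresh
Step 4: SEND seq=387 -> fresh

Answer: none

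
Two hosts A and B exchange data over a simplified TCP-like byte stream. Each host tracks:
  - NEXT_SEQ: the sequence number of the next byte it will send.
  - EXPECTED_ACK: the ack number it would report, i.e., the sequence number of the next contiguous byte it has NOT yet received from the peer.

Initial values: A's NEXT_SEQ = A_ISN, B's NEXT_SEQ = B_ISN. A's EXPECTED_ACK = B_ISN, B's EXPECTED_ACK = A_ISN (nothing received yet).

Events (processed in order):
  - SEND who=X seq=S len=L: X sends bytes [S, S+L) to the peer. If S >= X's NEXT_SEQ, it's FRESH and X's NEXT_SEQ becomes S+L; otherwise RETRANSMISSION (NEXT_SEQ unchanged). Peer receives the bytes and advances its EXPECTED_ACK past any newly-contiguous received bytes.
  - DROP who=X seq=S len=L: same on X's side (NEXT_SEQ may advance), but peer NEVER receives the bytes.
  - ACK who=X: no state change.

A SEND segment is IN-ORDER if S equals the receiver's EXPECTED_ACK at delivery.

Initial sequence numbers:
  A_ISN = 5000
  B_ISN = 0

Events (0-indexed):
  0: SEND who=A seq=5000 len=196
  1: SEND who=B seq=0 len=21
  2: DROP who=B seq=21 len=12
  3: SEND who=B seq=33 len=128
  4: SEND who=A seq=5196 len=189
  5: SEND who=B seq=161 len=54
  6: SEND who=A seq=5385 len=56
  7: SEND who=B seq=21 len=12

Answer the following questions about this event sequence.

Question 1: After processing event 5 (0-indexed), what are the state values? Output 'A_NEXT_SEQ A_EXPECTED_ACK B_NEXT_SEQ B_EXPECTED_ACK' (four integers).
After event 0: A_seq=5196 A_ack=0 B_seq=0 B_ack=5196
After event 1: A_seq=5196 A_ack=21 B_seq=21 B_ack=5196
After event 2: A_seq=5196 A_ack=21 B_seq=33 B_ack=5196
After event 3: A_seq=5196 A_ack=21 B_seq=161 B_ack=5196
After event 4: A_seq=5385 A_ack=21 B_seq=161 B_ack=5385
After event 5: A_seq=5385 A_ack=21 B_seq=215 B_ack=5385

5385 21 215 5385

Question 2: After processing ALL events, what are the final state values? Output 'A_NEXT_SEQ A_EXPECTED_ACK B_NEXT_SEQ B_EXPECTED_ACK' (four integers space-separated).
Answer: 5441 215 215 5441

Derivation:
After event 0: A_seq=5196 A_ack=0 B_seq=0 B_ack=5196
After event 1: A_seq=5196 A_ack=21 B_seq=21 B_ack=5196
After event 2: A_seq=5196 A_ack=21 B_seq=33 B_ack=5196
After event 3: A_seq=5196 A_ack=21 B_seq=161 B_ack=5196
After event 4: A_seq=5385 A_ack=21 B_seq=161 B_ack=5385
After event 5: A_seq=5385 A_ack=21 B_seq=215 B_ack=5385
After event 6: A_seq=5441 A_ack=21 B_seq=215 B_ack=5441
After event 7: A_seq=5441 A_ack=215 B_seq=215 B_ack=5441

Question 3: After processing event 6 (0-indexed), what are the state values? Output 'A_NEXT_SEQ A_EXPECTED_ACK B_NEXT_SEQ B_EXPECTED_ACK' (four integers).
After event 0: A_seq=5196 A_ack=0 B_seq=0 B_ack=5196
After event 1: A_seq=5196 A_ack=21 B_seq=21 B_ack=5196
After event 2: A_seq=5196 A_ack=21 B_seq=33 B_ack=5196
After event 3: A_seq=5196 A_ack=21 B_seq=161 B_ack=5196
After event 4: A_seq=5385 A_ack=21 B_seq=161 B_ack=5385
After event 5: A_seq=5385 A_ack=21 B_seq=215 B_ack=5385
After event 6: A_seq=5441 A_ack=21 B_seq=215 B_ack=5441

5441 21 215 5441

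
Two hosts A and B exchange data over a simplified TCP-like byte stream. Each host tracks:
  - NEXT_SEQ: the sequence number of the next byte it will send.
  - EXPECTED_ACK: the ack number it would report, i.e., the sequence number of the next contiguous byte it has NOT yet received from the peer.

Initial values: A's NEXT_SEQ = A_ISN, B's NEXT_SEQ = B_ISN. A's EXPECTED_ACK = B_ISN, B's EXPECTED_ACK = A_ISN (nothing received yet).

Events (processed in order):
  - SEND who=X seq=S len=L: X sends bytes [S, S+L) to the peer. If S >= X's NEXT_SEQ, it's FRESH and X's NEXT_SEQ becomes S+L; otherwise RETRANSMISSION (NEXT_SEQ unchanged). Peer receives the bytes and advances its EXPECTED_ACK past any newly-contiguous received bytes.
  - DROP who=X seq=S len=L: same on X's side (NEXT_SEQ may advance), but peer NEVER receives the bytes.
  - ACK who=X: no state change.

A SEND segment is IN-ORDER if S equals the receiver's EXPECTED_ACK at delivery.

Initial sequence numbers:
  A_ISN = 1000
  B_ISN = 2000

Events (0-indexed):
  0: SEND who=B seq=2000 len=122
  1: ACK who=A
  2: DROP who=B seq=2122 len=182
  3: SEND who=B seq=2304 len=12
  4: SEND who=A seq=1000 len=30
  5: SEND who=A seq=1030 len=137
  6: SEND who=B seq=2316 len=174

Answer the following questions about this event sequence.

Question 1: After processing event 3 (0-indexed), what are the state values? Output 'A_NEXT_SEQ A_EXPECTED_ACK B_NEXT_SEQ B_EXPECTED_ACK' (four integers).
After event 0: A_seq=1000 A_ack=2122 B_seq=2122 B_ack=1000
After event 1: A_seq=1000 A_ack=2122 B_seq=2122 B_ack=1000
After event 2: A_seq=1000 A_ack=2122 B_seq=2304 B_ack=1000
After event 3: A_seq=1000 A_ack=2122 B_seq=2316 B_ack=1000

1000 2122 2316 1000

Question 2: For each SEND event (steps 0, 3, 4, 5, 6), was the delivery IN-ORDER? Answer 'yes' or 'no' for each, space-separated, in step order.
Step 0: SEND seq=2000 -> in-order
Step 3: SEND seq=2304 -> out-of-order
Step 4: SEND seq=1000 -> in-order
Step 5: SEND seq=1030 -> in-order
Step 6: SEND seq=2316 -> out-of-order

Answer: yes no yes yes no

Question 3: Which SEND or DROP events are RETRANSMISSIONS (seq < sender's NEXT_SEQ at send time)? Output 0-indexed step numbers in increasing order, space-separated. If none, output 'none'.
Answer: none

Derivation:
Step 0: SEND seq=2000 -> fresh
Step 2: DROP seq=2122 -> fresh
Step 3: SEND seq=2304 -> fresh
Step 4: SEND seq=1000 -> fresh
Step 5: SEND seq=1030 -> fresh
Step 6: SEND seq=2316 -> fresh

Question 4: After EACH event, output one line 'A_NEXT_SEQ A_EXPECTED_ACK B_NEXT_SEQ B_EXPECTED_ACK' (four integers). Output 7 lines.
1000 2122 2122 1000
1000 2122 2122 1000
1000 2122 2304 1000
1000 2122 2316 1000
1030 2122 2316 1030
1167 2122 2316 1167
1167 2122 2490 1167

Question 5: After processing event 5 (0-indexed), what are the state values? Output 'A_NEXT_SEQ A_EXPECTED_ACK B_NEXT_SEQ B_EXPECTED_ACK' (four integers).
After event 0: A_seq=1000 A_ack=2122 B_seq=2122 B_ack=1000
After event 1: A_seq=1000 A_ack=2122 B_seq=2122 B_ack=1000
After event 2: A_seq=1000 A_ack=2122 B_seq=2304 B_ack=1000
After event 3: A_seq=1000 A_ack=2122 B_seq=2316 B_ack=1000
After event 4: A_seq=1030 A_ack=2122 B_seq=2316 B_ack=1030
After event 5: A_seq=1167 A_ack=2122 B_seq=2316 B_ack=1167

1167 2122 2316 1167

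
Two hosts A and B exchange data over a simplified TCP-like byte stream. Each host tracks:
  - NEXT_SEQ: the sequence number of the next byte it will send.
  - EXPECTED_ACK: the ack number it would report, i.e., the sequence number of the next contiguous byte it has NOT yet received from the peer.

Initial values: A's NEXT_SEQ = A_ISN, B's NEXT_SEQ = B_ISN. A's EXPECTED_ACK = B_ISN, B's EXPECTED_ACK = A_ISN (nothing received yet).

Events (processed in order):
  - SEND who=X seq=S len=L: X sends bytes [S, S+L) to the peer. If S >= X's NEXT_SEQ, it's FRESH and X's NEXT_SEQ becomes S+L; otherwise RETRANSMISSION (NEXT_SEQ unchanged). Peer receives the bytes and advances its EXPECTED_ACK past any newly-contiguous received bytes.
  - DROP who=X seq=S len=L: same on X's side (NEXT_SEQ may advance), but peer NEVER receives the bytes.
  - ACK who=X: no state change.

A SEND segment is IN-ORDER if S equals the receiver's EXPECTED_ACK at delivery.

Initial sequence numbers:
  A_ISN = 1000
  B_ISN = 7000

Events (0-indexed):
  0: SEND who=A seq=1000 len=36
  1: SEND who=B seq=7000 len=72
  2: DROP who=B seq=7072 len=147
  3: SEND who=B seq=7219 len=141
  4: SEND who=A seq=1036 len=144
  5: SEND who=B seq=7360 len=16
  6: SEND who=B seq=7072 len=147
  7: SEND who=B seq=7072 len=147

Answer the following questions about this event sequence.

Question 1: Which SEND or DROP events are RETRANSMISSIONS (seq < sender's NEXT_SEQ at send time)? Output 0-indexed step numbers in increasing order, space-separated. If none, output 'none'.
Answer: 6 7

Derivation:
Step 0: SEND seq=1000 -> fresh
Step 1: SEND seq=7000 -> fresh
Step 2: DROP seq=7072 -> fresh
Step 3: SEND seq=7219 -> fresh
Step 4: SEND seq=1036 -> fresh
Step 5: SEND seq=7360 -> fresh
Step 6: SEND seq=7072 -> retransmit
Step 7: SEND seq=7072 -> retransmit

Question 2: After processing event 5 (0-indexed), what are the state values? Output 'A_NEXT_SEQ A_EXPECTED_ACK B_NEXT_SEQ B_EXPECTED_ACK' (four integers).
After event 0: A_seq=1036 A_ack=7000 B_seq=7000 B_ack=1036
After event 1: A_seq=1036 A_ack=7072 B_seq=7072 B_ack=1036
After event 2: A_seq=1036 A_ack=7072 B_seq=7219 B_ack=1036
After event 3: A_seq=1036 A_ack=7072 B_seq=7360 B_ack=1036
After event 4: A_seq=1180 A_ack=7072 B_seq=7360 B_ack=1180
After event 5: A_seq=1180 A_ack=7072 B_seq=7376 B_ack=1180

1180 7072 7376 1180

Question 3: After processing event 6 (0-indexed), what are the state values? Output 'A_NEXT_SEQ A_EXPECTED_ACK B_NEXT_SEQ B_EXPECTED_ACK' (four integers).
After event 0: A_seq=1036 A_ack=7000 B_seq=7000 B_ack=1036
After event 1: A_seq=1036 A_ack=7072 B_seq=7072 B_ack=1036
After event 2: A_seq=1036 A_ack=7072 B_seq=7219 B_ack=1036
After event 3: A_seq=1036 A_ack=7072 B_seq=7360 B_ack=1036
After event 4: A_seq=1180 A_ack=7072 B_seq=7360 B_ack=1180
After event 5: A_seq=1180 A_ack=7072 B_seq=7376 B_ack=1180
After event 6: A_seq=1180 A_ack=7376 B_seq=7376 B_ack=1180

1180 7376 7376 1180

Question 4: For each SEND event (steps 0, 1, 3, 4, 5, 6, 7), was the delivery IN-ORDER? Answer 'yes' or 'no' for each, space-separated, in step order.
Answer: yes yes no yes no yes no

Derivation:
Step 0: SEND seq=1000 -> in-order
Step 1: SEND seq=7000 -> in-order
Step 3: SEND seq=7219 -> out-of-order
Step 4: SEND seq=1036 -> in-order
Step 5: SEND seq=7360 -> out-of-order
Step 6: SEND seq=7072 -> in-order
Step 7: SEND seq=7072 -> out-of-order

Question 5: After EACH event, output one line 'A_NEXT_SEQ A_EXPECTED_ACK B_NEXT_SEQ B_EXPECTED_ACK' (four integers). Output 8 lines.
1036 7000 7000 1036
1036 7072 7072 1036
1036 7072 7219 1036
1036 7072 7360 1036
1180 7072 7360 1180
1180 7072 7376 1180
1180 7376 7376 1180
1180 7376 7376 1180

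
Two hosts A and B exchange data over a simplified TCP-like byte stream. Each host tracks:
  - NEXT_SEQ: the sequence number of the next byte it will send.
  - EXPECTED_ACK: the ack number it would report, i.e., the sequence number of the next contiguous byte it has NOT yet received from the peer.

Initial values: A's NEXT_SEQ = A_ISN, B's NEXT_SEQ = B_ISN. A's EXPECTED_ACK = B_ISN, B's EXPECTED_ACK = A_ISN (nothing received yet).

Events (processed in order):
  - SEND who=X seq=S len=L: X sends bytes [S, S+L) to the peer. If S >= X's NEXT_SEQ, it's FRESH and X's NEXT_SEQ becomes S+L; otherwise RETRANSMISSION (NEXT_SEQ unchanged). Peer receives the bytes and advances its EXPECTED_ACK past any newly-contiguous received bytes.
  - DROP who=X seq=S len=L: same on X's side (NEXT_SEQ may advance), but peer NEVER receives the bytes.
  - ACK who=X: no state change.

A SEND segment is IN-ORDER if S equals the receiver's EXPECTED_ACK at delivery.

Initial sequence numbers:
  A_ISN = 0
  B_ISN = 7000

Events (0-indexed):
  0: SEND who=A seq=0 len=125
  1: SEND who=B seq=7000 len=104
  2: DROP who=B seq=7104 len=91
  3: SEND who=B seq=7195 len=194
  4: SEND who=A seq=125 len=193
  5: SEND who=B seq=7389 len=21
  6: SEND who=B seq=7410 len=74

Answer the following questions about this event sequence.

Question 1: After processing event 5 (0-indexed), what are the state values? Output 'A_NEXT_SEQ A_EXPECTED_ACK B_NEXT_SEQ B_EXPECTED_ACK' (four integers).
After event 0: A_seq=125 A_ack=7000 B_seq=7000 B_ack=125
After event 1: A_seq=125 A_ack=7104 B_seq=7104 B_ack=125
After event 2: A_seq=125 A_ack=7104 B_seq=7195 B_ack=125
After event 3: A_seq=125 A_ack=7104 B_seq=7389 B_ack=125
After event 4: A_seq=318 A_ack=7104 B_seq=7389 B_ack=318
After event 5: A_seq=318 A_ack=7104 B_seq=7410 B_ack=318

318 7104 7410 318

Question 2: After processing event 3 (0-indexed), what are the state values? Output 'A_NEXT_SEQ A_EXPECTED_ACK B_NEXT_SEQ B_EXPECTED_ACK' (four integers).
After event 0: A_seq=125 A_ack=7000 B_seq=7000 B_ack=125
After event 1: A_seq=125 A_ack=7104 B_seq=7104 B_ack=125
After event 2: A_seq=125 A_ack=7104 B_seq=7195 B_ack=125
After event 3: A_seq=125 A_ack=7104 B_seq=7389 B_ack=125

125 7104 7389 125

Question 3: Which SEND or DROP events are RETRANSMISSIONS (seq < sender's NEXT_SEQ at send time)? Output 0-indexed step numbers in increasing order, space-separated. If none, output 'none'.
Step 0: SEND seq=0 -> fresh
Step 1: SEND seq=7000 -> fresh
Step 2: DROP seq=7104 -> fresh
Step 3: SEND seq=7195 -> fresh
Step 4: SEND seq=125 -> fresh
Step 5: SEND seq=7389 -> fresh
Step 6: SEND seq=7410 -> fresh

Answer: none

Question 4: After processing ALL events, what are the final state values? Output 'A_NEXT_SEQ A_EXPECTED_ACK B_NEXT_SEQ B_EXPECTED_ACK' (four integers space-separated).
After event 0: A_seq=125 A_ack=7000 B_seq=7000 B_ack=125
After event 1: A_seq=125 A_ack=7104 B_seq=7104 B_ack=125
After event 2: A_seq=125 A_ack=7104 B_seq=7195 B_ack=125
After event 3: A_seq=125 A_ack=7104 B_seq=7389 B_ack=125
After event 4: A_seq=318 A_ack=7104 B_seq=7389 B_ack=318
After event 5: A_seq=318 A_ack=7104 B_seq=7410 B_ack=318
After event 6: A_seq=318 A_ack=7104 B_seq=7484 B_ack=318

Answer: 318 7104 7484 318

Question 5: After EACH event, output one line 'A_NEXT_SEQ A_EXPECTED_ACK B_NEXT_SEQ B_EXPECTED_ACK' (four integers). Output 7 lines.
125 7000 7000 125
125 7104 7104 125
125 7104 7195 125
125 7104 7389 125
318 7104 7389 318
318 7104 7410 318
318 7104 7484 318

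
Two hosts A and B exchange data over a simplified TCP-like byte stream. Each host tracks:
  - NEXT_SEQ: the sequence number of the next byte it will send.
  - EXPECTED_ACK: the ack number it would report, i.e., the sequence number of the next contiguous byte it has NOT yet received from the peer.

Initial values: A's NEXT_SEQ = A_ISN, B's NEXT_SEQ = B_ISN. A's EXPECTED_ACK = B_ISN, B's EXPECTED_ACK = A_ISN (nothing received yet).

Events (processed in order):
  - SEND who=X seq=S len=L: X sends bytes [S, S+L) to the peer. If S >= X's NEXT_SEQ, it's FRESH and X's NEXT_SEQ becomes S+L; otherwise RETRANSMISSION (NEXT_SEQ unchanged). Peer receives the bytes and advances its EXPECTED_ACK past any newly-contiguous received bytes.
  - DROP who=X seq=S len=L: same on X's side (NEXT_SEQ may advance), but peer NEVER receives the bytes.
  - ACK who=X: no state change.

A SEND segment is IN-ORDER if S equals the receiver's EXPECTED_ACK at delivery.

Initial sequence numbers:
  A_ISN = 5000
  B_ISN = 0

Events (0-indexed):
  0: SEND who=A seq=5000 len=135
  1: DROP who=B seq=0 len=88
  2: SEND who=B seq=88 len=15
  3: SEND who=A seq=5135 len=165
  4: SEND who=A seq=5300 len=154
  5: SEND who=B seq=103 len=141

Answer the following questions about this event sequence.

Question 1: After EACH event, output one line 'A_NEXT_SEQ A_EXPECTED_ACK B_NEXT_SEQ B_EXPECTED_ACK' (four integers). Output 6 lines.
5135 0 0 5135
5135 0 88 5135
5135 0 103 5135
5300 0 103 5300
5454 0 103 5454
5454 0 244 5454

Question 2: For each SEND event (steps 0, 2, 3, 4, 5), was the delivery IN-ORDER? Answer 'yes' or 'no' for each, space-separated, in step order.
Step 0: SEND seq=5000 -> in-order
Step 2: SEND seq=88 -> out-of-order
Step 3: SEND seq=5135 -> in-order
Step 4: SEND seq=5300 -> in-order
Step 5: SEND seq=103 -> out-of-order

Answer: yes no yes yes no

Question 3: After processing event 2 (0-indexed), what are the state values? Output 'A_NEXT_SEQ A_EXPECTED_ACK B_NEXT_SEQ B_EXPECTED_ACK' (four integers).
After event 0: A_seq=5135 A_ack=0 B_seq=0 B_ack=5135
After event 1: A_seq=5135 A_ack=0 B_seq=88 B_ack=5135
After event 2: A_seq=5135 A_ack=0 B_seq=103 B_ack=5135

5135 0 103 5135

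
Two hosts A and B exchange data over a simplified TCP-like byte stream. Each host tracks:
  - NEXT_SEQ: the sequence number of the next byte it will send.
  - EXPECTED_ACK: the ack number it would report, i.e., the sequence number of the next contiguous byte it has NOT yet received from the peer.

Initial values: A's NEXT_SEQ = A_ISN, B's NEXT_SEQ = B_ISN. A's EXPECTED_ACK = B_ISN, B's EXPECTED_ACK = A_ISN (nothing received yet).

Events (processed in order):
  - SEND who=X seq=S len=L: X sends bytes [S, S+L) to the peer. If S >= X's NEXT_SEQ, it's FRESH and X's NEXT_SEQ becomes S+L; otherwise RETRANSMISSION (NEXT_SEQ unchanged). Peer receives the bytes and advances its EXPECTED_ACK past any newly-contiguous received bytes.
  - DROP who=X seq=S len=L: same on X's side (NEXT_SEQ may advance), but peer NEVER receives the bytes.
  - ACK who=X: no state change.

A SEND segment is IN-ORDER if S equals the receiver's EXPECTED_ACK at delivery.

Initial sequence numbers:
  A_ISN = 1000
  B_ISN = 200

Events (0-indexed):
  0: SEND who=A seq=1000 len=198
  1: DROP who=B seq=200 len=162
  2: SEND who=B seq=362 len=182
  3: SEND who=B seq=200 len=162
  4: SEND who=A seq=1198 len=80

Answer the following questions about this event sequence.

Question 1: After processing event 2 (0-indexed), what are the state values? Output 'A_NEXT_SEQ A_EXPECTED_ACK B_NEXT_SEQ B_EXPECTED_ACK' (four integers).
After event 0: A_seq=1198 A_ack=200 B_seq=200 B_ack=1198
After event 1: A_seq=1198 A_ack=200 B_seq=362 B_ack=1198
After event 2: A_seq=1198 A_ack=200 B_seq=544 B_ack=1198

1198 200 544 1198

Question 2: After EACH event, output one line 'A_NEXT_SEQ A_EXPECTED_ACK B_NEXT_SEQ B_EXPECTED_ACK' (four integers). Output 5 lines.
1198 200 200 1198
1198 200 362 1198
1198 200 544 1198
1198 544 544 1198
1278 544 544 1278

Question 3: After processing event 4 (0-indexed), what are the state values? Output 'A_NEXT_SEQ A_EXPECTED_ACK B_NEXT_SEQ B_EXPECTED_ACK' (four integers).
After event 0: A_seq=1198 A_ack=200 B_seq=200 B_ack=1198
After event 1: A_seq=1198 A_ack=200 B_seq=362 B_ack=1198
After event 2: A_seq=1198 A_ack=200 B_seq=544 B_ack=1198
After event 3: A_seq=1198 A_ack=544 B_seq=544 B_ack=1198
After event 4: A_seq=1278 A_ack=544 B_seq=544 B_ack=1278

1278 544 544 1278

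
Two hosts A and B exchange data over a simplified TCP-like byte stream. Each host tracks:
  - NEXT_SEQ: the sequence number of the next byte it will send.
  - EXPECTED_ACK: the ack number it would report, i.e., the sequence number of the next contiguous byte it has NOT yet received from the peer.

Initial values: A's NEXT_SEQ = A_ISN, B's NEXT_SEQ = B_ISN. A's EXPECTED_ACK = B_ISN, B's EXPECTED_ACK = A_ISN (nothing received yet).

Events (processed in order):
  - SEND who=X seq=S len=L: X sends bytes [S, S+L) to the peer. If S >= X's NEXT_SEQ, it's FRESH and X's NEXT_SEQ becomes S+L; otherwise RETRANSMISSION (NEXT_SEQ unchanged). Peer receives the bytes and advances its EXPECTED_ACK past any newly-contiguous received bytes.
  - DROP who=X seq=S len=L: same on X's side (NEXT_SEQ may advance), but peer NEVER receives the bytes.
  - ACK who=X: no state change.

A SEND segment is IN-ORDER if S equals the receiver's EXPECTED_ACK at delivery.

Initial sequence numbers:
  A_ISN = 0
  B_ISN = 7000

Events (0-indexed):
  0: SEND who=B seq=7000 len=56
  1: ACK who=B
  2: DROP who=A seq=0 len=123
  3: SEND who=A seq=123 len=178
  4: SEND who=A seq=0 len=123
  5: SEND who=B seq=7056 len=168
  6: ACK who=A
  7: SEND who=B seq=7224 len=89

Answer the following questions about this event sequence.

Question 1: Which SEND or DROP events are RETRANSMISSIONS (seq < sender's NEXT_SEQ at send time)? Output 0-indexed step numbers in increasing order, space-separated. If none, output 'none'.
Step 0: SEND seq=7000 -> fresh
Step 2: DROP seq=0 -> fresh
Step 3: SEND seq=123 -> fresh
Step 4: SEND seq=0 -> retransmit
Step 5: SEND seq=7056 -> fresh
Step 7: SEND seq=7224 -> fresh

Answer: 4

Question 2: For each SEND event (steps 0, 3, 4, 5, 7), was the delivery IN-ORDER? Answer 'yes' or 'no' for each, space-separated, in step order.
Step 0: SEND seq=7000 -> in-order
Step 3: SEND seq=123 -> out-of-order
Step 4: SEND seq=0 -> in-order
Step 5: SEND seq=7056 -> in-order
Step 7: SEND seq=7224 -> in-order

Answer: yes no yes yes yes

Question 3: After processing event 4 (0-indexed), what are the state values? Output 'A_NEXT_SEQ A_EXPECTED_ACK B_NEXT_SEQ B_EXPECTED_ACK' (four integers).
After event 0: A_seq=0 A_ack=7056 B_seq=7056 B_ack=0
After event 1: A_seq=0 A_ack=7056 B_seq=7056 B_ack=0
After event 2: A_seq=123 A_ack=7056 B_seq=7056 B_ack=0
After event 3: A_seq=301 A_ack=7056 B_seq=7056 B_ack=0
After event 4: A_seq=301 A_ack=7056 B_seq=7056 B_ack=301

301 7056 7056 301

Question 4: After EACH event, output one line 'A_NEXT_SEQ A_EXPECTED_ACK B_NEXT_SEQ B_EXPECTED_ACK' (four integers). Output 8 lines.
0 7056 7056 0
0 7056 7056 0
123 7056 7056 0
301 7056 7056 0
301 7056 7056 301
301 7224 7224 301
301 7224 7224 301
301 7313 7313 301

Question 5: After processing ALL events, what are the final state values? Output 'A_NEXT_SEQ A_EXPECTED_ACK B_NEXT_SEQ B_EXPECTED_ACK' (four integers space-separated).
Answer: 301 7313 7313 301

Derivation:
After event 0: A_seq=0 A_ack=7056 B_seq=7056 B_ack=0
After event 1: A_seq=0 A_ack=7056 B_seq=7056 B_ack=0
After event 2: A_seq=123 A_ack=7056 B_seq=7056 B_ack=0
After event 3: A_seq=301 A_ack=7056 B_seq=7056 B_ack=0
After event 4: A_seq=301 A_ack=7056 B_seq=7056 B_ack=301
After event 5: A_seq=301 A_ack=7224 B_seq=7224 B_ack=301
After event 6: A_seq=301 A_ack=7224 B_seq=7224 B_ack=301
After event 7: A_seq=301 A_ack=7313 B_seq=7313 B_ack=301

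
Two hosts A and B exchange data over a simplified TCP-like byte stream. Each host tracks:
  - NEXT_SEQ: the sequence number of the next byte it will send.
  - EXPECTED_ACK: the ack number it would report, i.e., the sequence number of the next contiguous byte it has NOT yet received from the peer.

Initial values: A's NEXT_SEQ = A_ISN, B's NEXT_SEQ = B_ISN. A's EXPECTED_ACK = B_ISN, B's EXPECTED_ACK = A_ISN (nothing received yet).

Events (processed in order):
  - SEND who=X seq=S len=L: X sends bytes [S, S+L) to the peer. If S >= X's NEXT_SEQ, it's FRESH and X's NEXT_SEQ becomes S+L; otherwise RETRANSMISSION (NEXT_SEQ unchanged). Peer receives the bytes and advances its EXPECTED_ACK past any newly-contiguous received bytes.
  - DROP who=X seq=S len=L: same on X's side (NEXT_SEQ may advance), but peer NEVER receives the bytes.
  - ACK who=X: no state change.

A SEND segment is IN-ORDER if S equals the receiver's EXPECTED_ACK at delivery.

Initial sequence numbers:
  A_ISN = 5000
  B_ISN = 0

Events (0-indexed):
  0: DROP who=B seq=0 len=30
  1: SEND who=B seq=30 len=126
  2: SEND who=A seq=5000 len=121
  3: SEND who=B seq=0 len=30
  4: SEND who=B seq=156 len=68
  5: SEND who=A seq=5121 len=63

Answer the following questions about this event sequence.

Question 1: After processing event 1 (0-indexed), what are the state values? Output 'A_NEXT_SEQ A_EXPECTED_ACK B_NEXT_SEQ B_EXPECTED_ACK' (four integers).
After event 0: A_seq=5000 A_ack=0 B_seq=30 B_ack=5000
After event 1: A_seq=5000 A_ack=0 B_seq=156 B_ack=5000

5000 0 156 5000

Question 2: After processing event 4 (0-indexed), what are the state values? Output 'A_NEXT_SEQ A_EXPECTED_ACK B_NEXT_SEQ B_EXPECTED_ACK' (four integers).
After event 0: A_seq=5000 A_ack=0 B_seq=30 B_ack=5000
After event 1: A_seq=5000 A_ack=0 B_seq=156 B_ack=5000
After event 2: A_seq=5121 A_ack=0 B_seq=156 B_ack=5121
After event 3: A_seq=5121 A_ack=156 B_seq=156 B_ack=5121
After event 4: A_seq=5121 A_ack=224 B_seq=224 B_ack=5121

5121 224 224 5121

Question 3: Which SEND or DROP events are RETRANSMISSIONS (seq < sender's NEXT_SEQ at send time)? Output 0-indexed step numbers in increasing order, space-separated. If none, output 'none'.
Step 0: DROP seq=0 -> fresh
Step 1: SEND seq=30 -> fresh
Step 2: SEND seq=5000 -> fresh
Step 3: SEND seq=0 -> retransmit
Step 4: SEND seq=156 -> fresh
Step 5: SEND seq=5121 -> fresh

Answer: 3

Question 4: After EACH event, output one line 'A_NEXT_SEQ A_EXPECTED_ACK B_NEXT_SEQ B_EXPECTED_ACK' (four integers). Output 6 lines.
5000 0 30 5000
5000 0 156 5000
5121 0 156 5121
5121 156 156 5121
5121 224 224 5121
5184 224 224 5184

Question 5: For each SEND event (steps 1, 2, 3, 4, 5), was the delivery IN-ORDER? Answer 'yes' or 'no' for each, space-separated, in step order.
Answer: no yes yes yes yes

Derivation:
Step 1: SEND seq=30 -> out-of-order
Step 2: SEND seq=5000 -> in-order
Step 3: SEND seq=0 -> in-order
Step 4: SEND seq=156 -> in-order
Step 5: SEND seq=5121 -> in-order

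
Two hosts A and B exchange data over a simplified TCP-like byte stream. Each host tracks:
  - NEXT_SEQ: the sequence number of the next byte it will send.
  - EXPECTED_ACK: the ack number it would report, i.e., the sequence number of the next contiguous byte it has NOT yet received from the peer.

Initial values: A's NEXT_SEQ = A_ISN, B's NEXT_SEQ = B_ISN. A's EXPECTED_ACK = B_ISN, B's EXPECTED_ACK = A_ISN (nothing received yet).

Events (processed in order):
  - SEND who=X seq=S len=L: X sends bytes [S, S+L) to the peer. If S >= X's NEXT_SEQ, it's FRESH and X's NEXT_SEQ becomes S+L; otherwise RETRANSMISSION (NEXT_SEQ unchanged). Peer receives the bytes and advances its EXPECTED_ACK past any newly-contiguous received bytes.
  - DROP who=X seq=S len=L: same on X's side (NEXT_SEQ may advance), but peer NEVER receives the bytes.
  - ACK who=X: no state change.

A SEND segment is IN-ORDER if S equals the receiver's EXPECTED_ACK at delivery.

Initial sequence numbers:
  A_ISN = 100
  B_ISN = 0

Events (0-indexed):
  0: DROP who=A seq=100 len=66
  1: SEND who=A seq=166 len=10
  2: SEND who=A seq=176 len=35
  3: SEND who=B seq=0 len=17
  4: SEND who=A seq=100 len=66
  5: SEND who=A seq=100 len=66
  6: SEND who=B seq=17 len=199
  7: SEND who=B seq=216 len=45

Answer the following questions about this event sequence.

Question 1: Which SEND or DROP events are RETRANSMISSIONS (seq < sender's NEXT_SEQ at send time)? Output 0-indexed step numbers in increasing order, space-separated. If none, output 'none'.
Answer: 4 5

Derivation:
Step 0: DROP seq=100 -> fresh
Step 1: SEND seq=166 -> fresh
Step 2: SEND seq=176 -> fresh
Step 3: SEND seq=0 -> fresh
Step 4: SEND seq=100 -> retransmit
Step 5: SEND seq=100 -> retransmit
Step 6: SEND seq=17 -> fresh
Step 7: SEND seq=216 -> fresh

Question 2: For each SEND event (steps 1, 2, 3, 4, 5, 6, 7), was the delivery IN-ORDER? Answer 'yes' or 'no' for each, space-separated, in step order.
Answer: no no yes yes no yes yes

Derivation:
Step 1: SEND seq=166 -> out-of-order
Step 2: SEND seq=176 -> out-of-order
Step 3: SEND seq=0 -> in-order
Step 4: SEND seq=100 -> in-order
Step 5: SEND seq=100 -> out-of-order
Step 6: SEND seq=17 -> in-order
Step 7: SEND seq=216 -> in-order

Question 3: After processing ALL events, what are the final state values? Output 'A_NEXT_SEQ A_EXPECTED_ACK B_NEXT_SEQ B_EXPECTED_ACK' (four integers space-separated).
After event 0: A_seq=166 A_ack=0 B_seq=0 B_ack=100
After event 1: A_seq=176 A_ack=0 B_seq=0 B_ack=100
After event 2: A_seq=211 A_ack=0 B_seq=0 B_ack=100
After event 3: A_seq=211 A_ack=17 B_seq=17 B_ack=100
After event 4: A_seq=211 A_ack=17 B_seq=17 B_ack=211
After event 5: A_seq=211 A_ack=17 B_seq=17 B_ack=211
After event 6: A_seq=211 A_ack=216 B_seq=216 B_ack=211
After event 7: A_seq=211 A_ack=261 B_seq=261 B_ack=211

Answer: 211 261 261 211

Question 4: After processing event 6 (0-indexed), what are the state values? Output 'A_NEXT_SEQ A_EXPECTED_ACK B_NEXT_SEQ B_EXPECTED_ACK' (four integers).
After event 0: A_seq=166 A_ack=0 B_seq=0 B_ack=100
After event 1: A_seq=176 A_ack=0 B_seq=0 B_ack=100
After event 2: A_seq=211 A_ack=0 B_seq=0 B_ack=100
After event 3: A_seq=211 A_ack=17 B_seq=17 B_ack=100
After event 4: A_seq=211 A_ack=17 B_seq=17 B_ack=211
After event 5: A_seq=211 A_ack=17 B_seq=17 B_ack=211
After event 6: A_seq=211 A_ack=216 B_seq=216 B_ack=211

211 216 216 211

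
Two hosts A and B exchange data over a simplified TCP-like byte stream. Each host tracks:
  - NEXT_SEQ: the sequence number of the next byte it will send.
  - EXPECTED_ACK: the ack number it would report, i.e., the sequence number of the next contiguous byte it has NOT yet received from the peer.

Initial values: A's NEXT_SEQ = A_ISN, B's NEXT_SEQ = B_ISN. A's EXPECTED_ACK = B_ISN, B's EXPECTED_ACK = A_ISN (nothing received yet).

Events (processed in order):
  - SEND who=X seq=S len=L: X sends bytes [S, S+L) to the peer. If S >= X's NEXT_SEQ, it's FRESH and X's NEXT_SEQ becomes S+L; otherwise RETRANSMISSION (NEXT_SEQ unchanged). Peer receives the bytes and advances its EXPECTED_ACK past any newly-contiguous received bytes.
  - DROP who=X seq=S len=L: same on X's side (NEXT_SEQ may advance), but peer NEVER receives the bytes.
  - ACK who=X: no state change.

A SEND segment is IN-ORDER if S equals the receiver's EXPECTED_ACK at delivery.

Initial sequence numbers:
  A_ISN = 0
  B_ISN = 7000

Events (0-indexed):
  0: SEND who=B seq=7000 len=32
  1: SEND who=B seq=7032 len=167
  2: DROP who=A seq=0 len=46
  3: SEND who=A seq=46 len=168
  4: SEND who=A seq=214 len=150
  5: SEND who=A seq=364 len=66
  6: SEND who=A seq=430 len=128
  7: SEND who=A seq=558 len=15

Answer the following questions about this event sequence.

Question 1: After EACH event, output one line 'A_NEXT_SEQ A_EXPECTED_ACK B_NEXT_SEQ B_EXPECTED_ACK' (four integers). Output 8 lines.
0 7032 7032 0
0 7199 7199 0
46 7199 7199 0
214 7199 7199 0
364 7199 7199 0
430 7199 7199 0
558 7199 7199 0
573 7199 7199 0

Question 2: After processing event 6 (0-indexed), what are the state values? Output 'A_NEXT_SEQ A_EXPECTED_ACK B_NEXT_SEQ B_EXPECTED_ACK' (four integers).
After event 0: A_seq=0 A_ack=7032 B_seq=7032 B_ack=0
After event 1: A_seq=0 A_ack=7199 B_seq=7199 B_ack=0
After event 2: A_seq=46 A_ack=7199 B_seq=7199 B_ack=0
After event 3: A_seq=214 A_ack=7199 B_seq=7199 B_ack=0
After event 4: A_seq=364 A_ack=7199 B_seq=7199 B_ack=0
After event 5: A_seq=430 A_ack=7199 B_seq=7199 B_ack=0
After event 6: A_seq=558 A_ack=7199 B_seq=7199 B_ack=0

558 7199 7199 0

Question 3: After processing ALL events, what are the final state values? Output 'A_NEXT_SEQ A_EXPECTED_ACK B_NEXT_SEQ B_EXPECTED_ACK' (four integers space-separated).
After event 0: A_seq=0 A_ack=7032 B_seq=7032 B_ack=0
After event 1: A_seq=0 A_ack=7199 B_seq=7199 B_ack=0
After event 2: A_seq=46 A_ack=7199 B_seq=7199 B_ack=0
After event 3: A_seq=214 A_ack=7199 B_seq=7199 B_ack=0
After event 4: A_seq=364 A_ack=7199 B_seq=7199 B_ack=0
After event 5: A_seq=430 A_ack=7199 B_seq=7199 B_ack=0
After event 6: A_seq=558 A_ack=7199 B_seq=7199 B_ack=0
After event 7: A_seq=573 A_ack=7199 B_seq=7199 B_ack=0

Answer: 573 7199 7199 0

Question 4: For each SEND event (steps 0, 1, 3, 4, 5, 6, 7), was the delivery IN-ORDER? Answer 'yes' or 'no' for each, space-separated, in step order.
Answer: yes yes no no no no no

Derivation:
Step 0: SEND seq=7000 -> in-order
Step 1: SEND seq=7032 -> in-order
Step 3: SEND seq=46 -> out-of-order
Step 4: SEND seq=214 -> out-of-order
Step 5: SEND seq=364 -> out-of-order
Step 6: SEND seq=430 -> out-of-order
Step 7: SEND seq=558 -> out-of-order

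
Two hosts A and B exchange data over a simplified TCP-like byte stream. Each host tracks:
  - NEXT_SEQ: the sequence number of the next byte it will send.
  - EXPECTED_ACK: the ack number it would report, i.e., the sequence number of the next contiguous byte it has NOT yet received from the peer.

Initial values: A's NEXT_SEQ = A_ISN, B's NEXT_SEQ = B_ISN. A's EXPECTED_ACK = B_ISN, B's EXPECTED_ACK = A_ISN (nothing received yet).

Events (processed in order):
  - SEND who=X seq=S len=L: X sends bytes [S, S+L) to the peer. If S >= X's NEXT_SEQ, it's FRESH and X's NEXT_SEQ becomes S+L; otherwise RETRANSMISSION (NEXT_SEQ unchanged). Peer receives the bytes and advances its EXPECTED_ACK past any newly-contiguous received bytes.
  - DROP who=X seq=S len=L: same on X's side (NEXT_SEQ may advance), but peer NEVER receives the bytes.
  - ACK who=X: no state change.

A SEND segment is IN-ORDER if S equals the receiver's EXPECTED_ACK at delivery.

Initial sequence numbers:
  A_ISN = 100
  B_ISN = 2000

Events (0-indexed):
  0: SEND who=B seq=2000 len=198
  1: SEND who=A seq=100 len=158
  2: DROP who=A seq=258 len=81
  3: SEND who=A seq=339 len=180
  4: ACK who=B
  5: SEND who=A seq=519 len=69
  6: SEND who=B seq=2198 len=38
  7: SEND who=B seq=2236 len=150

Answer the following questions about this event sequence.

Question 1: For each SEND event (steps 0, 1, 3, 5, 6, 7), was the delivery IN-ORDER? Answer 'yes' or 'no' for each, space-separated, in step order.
Step 0: SEND seq=2000 -> in-order
Step 1: SEND seq=100 -> in-order
Step 3: SEND seq=339 -> out-of-order
Step 5: SEND seq=519 -> out-of-order
Step 6: SEND seq=2198 -> in-order
Step 7: SEND seq=2236 -> in-order

Answer: yes yes no no yes yes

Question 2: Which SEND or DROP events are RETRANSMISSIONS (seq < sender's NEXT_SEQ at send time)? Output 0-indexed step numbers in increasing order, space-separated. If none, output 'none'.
Answer: none

Derivation:
Step 0: SEND seq=2000 -> fresh
Step 1: SEND seq=100 -> fresh
Step 2: DROP seq=258 -> fresh
Step 3: SEND seq=339 -> fresh
Step 5: SEND seq=519 -> fresh
Step 6: SEND seq=2198 -> fresh
Step 7: SEND seq=2236 -> fresh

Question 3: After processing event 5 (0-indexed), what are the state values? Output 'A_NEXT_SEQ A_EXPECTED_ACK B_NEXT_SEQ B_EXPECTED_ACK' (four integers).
After event 0: A_seq=100 A_ack=2198 B_seq=2198 B_ack=100
After event 1: A_seq=258 A_ack=2198 B_seq=2198 B_ack=258
After event 2: A_seq=339 A_ack=2198 B_seq=2198 B_ack=258
After event 3: A_seq=519 A_ack=2198 B_seq=2198 B_ack=258
After event 4: A_seq=519 A_ack=2198 B_seq=2198 B_ack=258
After event 5: A_seq=588 A_ack=2198 B_seq=2198 B_ack=258

588 2198 2198 258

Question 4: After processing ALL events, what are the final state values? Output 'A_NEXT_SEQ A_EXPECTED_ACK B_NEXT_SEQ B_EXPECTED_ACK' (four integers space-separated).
After event 0: A_seq=100 A_ack=2198 B_seq=2198 B_ack=100
After event 1: A_seq=258 A_ack=2198 B_seq=2198 B_ack=258
After event 2: A_seq=339 A_ack=2198 B_seq=2198 B_ack=258
After event 3: A_seq=519 A_ack=2198 B_seq=2198 B_ack=258
After event 4: A_seq=519 A_ack=2198 B_seq=2198 B_ack=258
After event 5: A_seq=588 A_ack=2198 B_seq=2198 B_ack=258
After event 6: A_seq=588 A_ack=2236 B_seq=2236 B_ack=258
After event 7: A_seq=588 A_ack=2386 B_seq=2386 B_ack=258

Answer: 588 2386 2386 258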